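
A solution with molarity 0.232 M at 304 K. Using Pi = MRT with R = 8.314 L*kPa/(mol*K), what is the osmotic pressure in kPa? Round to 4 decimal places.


Osmotic pressure (van't Hoff): Pi = M*R*T.
RT = 8.314 * 304 = 2527.456
Pi = 0.232 * 2527.456
Pi = 586.369792 kPa, rounded to 4 dp:

586.3698 kPa


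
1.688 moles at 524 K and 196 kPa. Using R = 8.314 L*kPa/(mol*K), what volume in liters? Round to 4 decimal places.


PV = nRT, solve for V = nRT / P.
nRT = 1.688 * 8.314 * 524 = 7353.8328
V = 7353.8328 / 196
V = 37.5195551 L, rounded to 4 dp:

37.5196 L


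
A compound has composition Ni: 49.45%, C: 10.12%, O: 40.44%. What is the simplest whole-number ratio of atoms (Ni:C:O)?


Assume 100 g of compound, divide each mass% by atomic mass to get moles, then normalize by the smallest to get a raw atom ratio.
Moles per 100 g: Ni: 49.45/58.693 = 0.8425, C: 10.12/12.011 = 0.8426, O: 40.44/15.999 = 2.5277
Raw ratio (divide by min = 0.8425): Ni: 1.0, C: 1.0, O: 3.0
Multiply by 1 to clear fractions: Ni: 1.0 ~= 1, C: 1.0 ~= 1, O: 3.0 ~= 3
Reduce by GCD to get the simplest whole-number ratio:

1:1:3


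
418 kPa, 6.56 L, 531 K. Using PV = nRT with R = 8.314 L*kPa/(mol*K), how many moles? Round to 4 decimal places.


PV = nRT, solve for n = PV / (RT).
PV = 418 * 6.56 = 2742.08
RT = 8.314 * 531 = 4414.734
n = 2742.08 / 4414.734
n = 0.62112009 mol, rounded to 4 dp:

0.6211 mol


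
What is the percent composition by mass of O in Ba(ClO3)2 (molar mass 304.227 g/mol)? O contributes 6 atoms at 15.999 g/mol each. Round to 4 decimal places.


pct = 100 * (n_elem * M_elem) / M_total
mass_contribution = 6 * 15.999 = 95.994 g/mol
pct = 100 * 95.994 / 304.227
pct = 31.55341242 %, rounded to 4 dp:

31.5534 %


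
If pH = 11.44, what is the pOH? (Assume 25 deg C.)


At 25 deg C, pH + pOH = 14.
pOH = 14 - pH = 14 - 11.44
pOH = 2.56:

2.56


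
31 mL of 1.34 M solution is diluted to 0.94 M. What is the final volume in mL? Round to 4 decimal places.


Dilution: M1*V1 = M2*V2, solve for V2.
V2 = M1*V1 / M2
V2 = 1.34 * 31 / 0.94
V2 = 41.54 / 0.94
V2 = 44.19148936 mL, rounded to 4 dp:

44.1915 mL


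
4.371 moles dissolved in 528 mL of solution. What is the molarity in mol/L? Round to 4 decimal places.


Convert volume to liters: V_L = V_mL / 1000.
V_L = 528 / 1000 = 0.528 L
M = n / V_L = 4.371 / 0.528
M = 8.27840909 mol/L, rounded to 4 dp:

8.2784 mol/L


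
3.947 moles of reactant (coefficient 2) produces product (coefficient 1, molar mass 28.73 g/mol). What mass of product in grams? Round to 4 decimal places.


Use the coefficient ratio to convert reactant moles to product moles, then multiply by the product's molar mass.
moles_P = moles_R * (coeff_P / coeff_R) = 3.947 * (1/2) = 1.9735
mass_P = moles_P * M_P = 1.9735 * 28.73
mass_P = 56.698655 g, rounded to 4 dp:

56.6987 g


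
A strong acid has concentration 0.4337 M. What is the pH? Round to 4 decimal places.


A strong acid dissociates completely, so [H+] equals the given concentration.
pH = -log10([H+]) = -log10(0.4337)
pH = 0.36281058, rounded to 4 dp:

0.3628


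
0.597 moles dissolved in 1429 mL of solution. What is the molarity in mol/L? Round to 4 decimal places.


Convert volume to liters: V_L = V_mL / 1000.
V_L = 1429 / 1000 = 1.429 L
M = n / V_L = 0.597 / 1.429
M = 0.41777467 mol/L, rounded to 4 dp:

0.4178 mol/L


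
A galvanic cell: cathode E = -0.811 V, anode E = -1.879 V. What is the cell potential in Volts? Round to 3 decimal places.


Standard cell potential: E_cell = E_cathode - E_anode.
E_cell = -0.811 - (-1.879)
E_cell = 1.068 V, rounded to 3 dp:

1.068 V


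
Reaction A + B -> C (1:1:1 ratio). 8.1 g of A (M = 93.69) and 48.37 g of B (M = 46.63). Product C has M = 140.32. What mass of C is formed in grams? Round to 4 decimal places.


Find moles of each reactant; the smaller value is the limiting reagent in a 1:1:1 reaction, so moles_C equals moles of the limiter.
n_A = mass_A / M_A = 8.1 / 93.69 = 0.086455 mol
n_B = mass_B / M_B = 48.37 / 46.63 = 1.037315 mol
Limiting reagent: A (smaller), n_limiting = 0.086455 mol
mass_C = n_limiting * M_C = 0.086455 * 140.32
mass_C = 12.1313656 g, rounded to 4 dp:

12.1314 g


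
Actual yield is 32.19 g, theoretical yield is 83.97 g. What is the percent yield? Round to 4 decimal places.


% yield = 100 * actual / theoretical
% yield = 100 * 32.19 / 83.97
% yield = 38.33511969 %, rounded to 4 dp:

38.3351 %


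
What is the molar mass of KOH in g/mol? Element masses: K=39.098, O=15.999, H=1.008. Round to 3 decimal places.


M = sum(count * atomic_mass) over atoms.
M = 1*39.098 + 1*15.999 + 1*1.008
M = 39.098 + 15.999 + 1.008
M = 56.105 g/mol, rounded to 3 dp:

56.105 g/mol


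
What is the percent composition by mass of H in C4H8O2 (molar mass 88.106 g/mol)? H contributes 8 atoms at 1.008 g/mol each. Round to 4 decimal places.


pct = 100 * (n_elem * M_elem) / M_total
mass_contribution = 8 * 1.008 = 8.064 g/mol
pct = 100 * 8.064 / 88.106
pct = 9.15261163 %, rounded to 4 dp:

9.1526 %


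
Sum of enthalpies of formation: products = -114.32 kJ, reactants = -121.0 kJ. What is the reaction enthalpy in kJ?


dH_rxn = sum(dH_f products) - sum(dH_f reactants)
dH_rxn = -114.32 - (-121.0)
dH_rxn = 6.68 kJ:

6.68 kJ


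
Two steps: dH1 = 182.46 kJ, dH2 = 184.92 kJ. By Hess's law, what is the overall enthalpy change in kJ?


Hess's law: enthalpy is a state function, so add the step enthalpies.
dH_total = dH1 + dH2 = 182.46 + (184.92)
dH_total = 367.38 kJ:

367.38 kJ


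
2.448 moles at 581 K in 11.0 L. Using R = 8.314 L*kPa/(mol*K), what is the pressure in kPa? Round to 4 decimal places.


PV = nRT, solve for P = nRT / V.
nRT = 2.448 * 8.314 * 581 = 11824.9024
P = 11824.9024 / 11.0
P = 1074.99112727 kPa, rounded to 4 dp:

1074.9911 kPa


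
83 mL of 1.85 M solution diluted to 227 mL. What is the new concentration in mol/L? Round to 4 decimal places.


Dilution: M1*V1 = M2*V2, solve for M2.
M2 = M1*V1 / V2
M2 = 1.85 * 83 / 227
M2 = 153.55 / 227
M2 = 0.67643172 mol/L, rounded to 4 dp:

0.6764 mol/L


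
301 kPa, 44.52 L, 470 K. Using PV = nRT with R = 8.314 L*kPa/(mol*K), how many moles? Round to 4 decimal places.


PV = nRT, solve for n = PV / (RT).
PV = 301 * 44.52 = 13400.52
RT = 8.314 * 470 = 3907.58
n = 13400.52 / 3907.58
n = 3.42936549 mol, rounded to 4 dp:

3.4294 mol


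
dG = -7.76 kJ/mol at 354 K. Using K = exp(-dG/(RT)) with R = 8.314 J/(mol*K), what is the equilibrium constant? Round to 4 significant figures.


dG is in kJ/mol; multiply by 1000 to match R in J/(mol*K).
RT = 8.314 * 354 = 2943.156 J/mol
exponent = -dG*1000 / (RT) = -(-7.76*1000) / 2943.156 = 2.63662545
K = exp(2.63662545)
K = 13.965995, rounded to 4 significant figures:

13.97


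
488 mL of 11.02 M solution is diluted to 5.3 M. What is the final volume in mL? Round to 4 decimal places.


Dilution: M1*V1 = M2*V2, solve for V2.
V2 = M1*V1 / M2
V2 = 11.02 * 488 / 5.3
V2 = 5377.76 / 5.3
V2 = 1014.67169811 mL, rounded to 4 dp:

1014.6717 mL


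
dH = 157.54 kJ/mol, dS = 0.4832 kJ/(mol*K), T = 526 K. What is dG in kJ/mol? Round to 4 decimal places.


Gibbs: dG = dH - T*dS (consistent units, dS already in kJ/(mol*K)).
T*dS = 526 * 0.4832 = 254.1632
dG = 157.54 - (254.1632)
dG = -96.6232 kJ/mol, rounded to 4 dp:

-96.6232 kJ/mol


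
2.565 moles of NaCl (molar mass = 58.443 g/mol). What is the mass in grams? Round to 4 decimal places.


mass = n * M
mass = 2.565 * 58.443
mass = 149.906295 g, rounded to 4 dp:

149.9063 g


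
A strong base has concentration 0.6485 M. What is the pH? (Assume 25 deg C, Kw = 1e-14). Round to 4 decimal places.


A strong base dissociates completely, so [OH-] equals the given concentration.
pOH = -log10([OH-]) = -log10(0.6485) = 0.18809
pH = 14 - pOH = 14 - 0.18809
pH = 13.81191, rounded to 4 dp:

13.8119


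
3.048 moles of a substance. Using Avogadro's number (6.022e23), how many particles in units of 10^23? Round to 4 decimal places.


N = n * NA, then divide by 1e23 for the requested units.
N / 1e23 = n * 6.022
N / 1e23 = 3.048 * 6.022
N / 1e23 = 18.355056, rounded to 4 dp:

18.3551


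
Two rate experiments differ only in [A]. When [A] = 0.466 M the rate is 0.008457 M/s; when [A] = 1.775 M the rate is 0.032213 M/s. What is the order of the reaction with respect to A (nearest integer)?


Rate is proportional to [A]^n, so rate2/rate1 = ([A]2/[A]1)^n. Take logs to solve for n.
rate2/rate1 = 0.032213 / 0.008457 = 3.809
[A]2/[A]1 = 1.775 / 0.466 = 3.809
n = ln(3.809) / ln(3.809) = 1.0
Nearest integer order:

1


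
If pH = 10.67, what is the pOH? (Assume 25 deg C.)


At 25 deg C, pH + pOH = 14.
pOH = 14 - pH = 14 - 10.67
pOH = 3.33:

3.33


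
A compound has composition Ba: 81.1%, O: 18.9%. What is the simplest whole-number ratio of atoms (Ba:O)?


Assume 100 g of compound, divide each mass% by atomic mass to get moles, then normalize by the smallest to get a raw atom ratio.
Moles per 100 g: Ba: 81.1/137.327 = 0.5906, O: 18.9/15.999 = 1.1813
Raw ratio (divide by min = 0.5906): Ba: 1.0, O: 2.0
Multiply by 1 to clear fractions: Ba: 1.0 ~= 1, O: 2.0 ~= 2
Reduce by GCD to get the simplest whole-number ratio:

1:2


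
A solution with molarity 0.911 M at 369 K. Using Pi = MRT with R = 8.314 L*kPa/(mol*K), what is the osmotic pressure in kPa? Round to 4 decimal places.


Osmotic pressure (van't Hoff): Pi = M*R*T.
RT = 8.314 * 369 = 3067.866
Pi = 0.911 * 3067.866
Pi = 2794.825926 kPa, rounded to 4 dp:

2794.8259 kPa


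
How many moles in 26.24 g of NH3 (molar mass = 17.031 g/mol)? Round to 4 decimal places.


n = mass / M
n = 26.24 / 17.031
n = 1.54071986 mol, rounded to 4 dp:

1.5407 mol


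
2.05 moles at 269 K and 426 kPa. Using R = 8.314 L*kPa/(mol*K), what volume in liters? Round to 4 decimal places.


PV = nRT, solve for V = nRT / P.
nRT = 2.05 * 8.314 * 269 = 4584.7553
V = 4584.7553 / 426
V = 10.76233638 L, rounded to 4 dp:

10.7623 L


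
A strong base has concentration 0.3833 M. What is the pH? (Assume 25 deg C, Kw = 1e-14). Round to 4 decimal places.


A strong base dissociates completely, so [OH-] equals the given concentration.
pOH = -log10([OH-]) = -log10(0.3833) = 0.416461
pH = 14 - pOH = 14 - 0.416461
pH = 13.583539, rounded to 4 dp:

13.5835


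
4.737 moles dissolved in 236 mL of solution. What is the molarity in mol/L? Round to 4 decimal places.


Convert volume to liters: V_L = V_mL / 1000.
V_L = 236 / 1000 = 0.236 L
M = n / V_L = 4.737 / 0.236
M = 20.0720339 mol/L, rounded to 4 dp:

20.0720 mol/L


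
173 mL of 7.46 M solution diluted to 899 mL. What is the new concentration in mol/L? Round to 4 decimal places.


Dilution: M1*V1 = M2*V2, solve for M2.
M2 = M1*V1 / V2
M2 = 7.46 * 173 / 899
M2 = 1290.58 / 899
M2 = 1.43557286 mol/L, rounded to 4 dp:

1.4356 mol/L


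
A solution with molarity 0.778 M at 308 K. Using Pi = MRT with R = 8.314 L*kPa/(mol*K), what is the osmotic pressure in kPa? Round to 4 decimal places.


Osmotic pressure (van't Hoff): Pi = M*R*T.
RT = 8.314 * 308 = 2560.712
Pi = 0.778 * 2560.712
Pi = 1992.233936 kPa, rounded to 4 dp:

1992.2339 kPa


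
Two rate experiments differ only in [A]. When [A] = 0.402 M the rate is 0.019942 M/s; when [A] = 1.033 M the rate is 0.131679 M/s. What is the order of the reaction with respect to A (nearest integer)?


Rate is proportional to [A]^n, so rate2/rate1 = ([A]2/[A]1)^n. Take logs to solve for n.
rate2/rate1 = 0.131679 / 0.019942 = 6.6031
[A]2/[A]1 = 1.033 / 0.402 = 2.5697
n = ln(6.6031) / ln(2.5697) = 2.0
Nearest integer order:

2


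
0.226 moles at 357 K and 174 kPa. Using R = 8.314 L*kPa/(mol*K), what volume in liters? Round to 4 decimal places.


PV = nRT, solve for V = nRT / P.
nRT = 0.226 * 8.314 * 357 = 670.7901
V = 670.7901 / 174
V = 3.85511552 L, rounded to 4 dp:

3.8551 L


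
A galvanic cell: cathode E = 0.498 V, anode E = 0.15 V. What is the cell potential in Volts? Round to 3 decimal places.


Standard cell potential: E_cell = E_cathode - E_anode.
E_cell = 0.498 - (0.15)
E_cell = 0.348 V, rounded to 3 dp:

0.348 V


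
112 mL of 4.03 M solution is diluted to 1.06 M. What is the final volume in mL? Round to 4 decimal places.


Dilution: M1*V1 = M2*V2, solve for V2.
V2 = M1*V1 / M2
V2 = 4.03 * 112 / 1.06
V2 = 451.36 / 1.06
V2 = 425.81132075 mL, rounded to 4 dp:

425.8113 mL


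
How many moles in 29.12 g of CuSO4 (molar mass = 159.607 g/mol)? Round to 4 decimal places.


n = mass / M
n = 29.12 / 159.607
n = 0.18244814 mol, rounded to 4 dp:

0.1824 mol


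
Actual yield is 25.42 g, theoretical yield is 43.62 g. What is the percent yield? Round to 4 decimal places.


% yield = 100 * actual / theoretical
% yield = 100 * 25.42 / 43.62
% yield = 58.27602017 %, rounded to 4 dp:

58.2760 %


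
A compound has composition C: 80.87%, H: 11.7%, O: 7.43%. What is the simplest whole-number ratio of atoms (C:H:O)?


Assume 100 g of compound, divide each mass% by atomic mass to get moles, then normalize by the smallest to get a raw atom ratio.
Moles per 100 g: C: 80.87/12.011 = 6.733, H: 11.7/1.008 = 11.6071, O: 7.43/15.999 = 0.4644
Raw ratio (divide by min = 0.4644): C: 14.498, H: 24.994, O: 1.0
Multiply by 2 to clear fractions: C: 28.996 ~= 29, H: 49.987 ~= 50, O: 2.0 ~= 2
Reduce by GCD to get the simplest whole-number ratio:

29:50:2


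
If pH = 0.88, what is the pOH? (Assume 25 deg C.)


At 25 deg C, pH + pOH = 14.
pOH = 14 - pH = 14 - 0.88
pOH = 13.12:

13.12


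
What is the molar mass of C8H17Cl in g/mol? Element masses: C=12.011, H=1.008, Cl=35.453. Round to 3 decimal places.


M = sum(count * atomic_mass) over atoms.
M = 8*12.011 + 17*1.008 + 1*35.453
M = 96.088 + 17.136 + 35.453
M = 148.677 g/mol, rounded to 3 dp:

148.677 g/mol


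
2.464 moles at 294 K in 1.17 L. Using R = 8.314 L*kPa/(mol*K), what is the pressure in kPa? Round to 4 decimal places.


PV = nRT, solve for P = nRT / V.
nRT = 2.464 * 8.314 * 294 = 6022.7946
P = 6022.7946 / 1.17
P = 5147.68769231 kPa, rounded to 4 dp:

5147.6877 kPa


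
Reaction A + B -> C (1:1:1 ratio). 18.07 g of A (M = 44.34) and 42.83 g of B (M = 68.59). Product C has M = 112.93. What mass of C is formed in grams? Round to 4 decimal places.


Find moles of each reactant; the smaller value is the limiting reagent in a 1:1:1 reaction, so moles_C equals moles of the limiter.
n_A = mass_A / M_A = 18.07 / 44.34 = 0.407533 mol
n_B = mass_B / M_B = 42.83 / 68.59 = 0.624435 mol
Limiting reagent: A (smaller), n_limiting = 0.407533 mol
mass_C = n_limiting * M_C = 0.407533 * 112.93
mass_C = 46.02270169 g, rounded to 4 dp:

46.0227 g


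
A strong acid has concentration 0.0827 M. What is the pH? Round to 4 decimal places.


A strong acid dissociates completely, so [H+] equals the given concentration.
pH = -log10([H+]) = -log10(0.0827)
pH = 1.08249449, rounded to 4 dp:

1.0825


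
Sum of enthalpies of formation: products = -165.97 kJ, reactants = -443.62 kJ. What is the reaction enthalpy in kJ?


dH_rxn = sum(dH_f products) - sum(dH_f reactants)
dH_rxn = -165.97 - (-443.62)
dH_rxn = 277.65 kJ:

277.65 kJ


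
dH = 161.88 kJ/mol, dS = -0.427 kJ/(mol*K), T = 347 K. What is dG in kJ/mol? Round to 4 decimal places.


Gibbs: dG = dH - T*dS (consistent units, dS already in kJ/(mol*K)).
T*dS = 347 * -0.427 = -148.169
dG = 161.88 - (-148.169)
dG = 310.049 kJ/mol, rounded to 4 dp:

310.0490 kJ/mol


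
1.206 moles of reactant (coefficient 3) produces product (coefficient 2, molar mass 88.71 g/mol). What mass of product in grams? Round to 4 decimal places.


Use the coefficient ratio to convert reactant moles to product moles, then multiply by the product's molar mass.
moles_P = moles_R * (coeff_P / coeff_R) = 1.206 * (2/3) = 0.804
mass_P = moles_P * M_P = 0.804 * 88.71
mass_P = 71.32284 g, rounded to 4 dp:

71.3228 g


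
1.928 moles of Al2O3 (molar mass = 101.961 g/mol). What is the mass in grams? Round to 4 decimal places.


mass = n * M
mass = 1.928 * 101.961
mass = 196.580808 g, rounded to 4 dp:

196.5808 g


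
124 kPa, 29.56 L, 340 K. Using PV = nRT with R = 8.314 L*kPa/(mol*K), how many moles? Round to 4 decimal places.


PV = nRT, solve for n = PV / (RT).
PV = 124 * 29.56 = 3665.44
RT = 8.314 * 340 = 2826.76
n = 3665.44 / 2826.76
n = 1.29669303 mol, rounded to 4 dp:

1.2967 mol


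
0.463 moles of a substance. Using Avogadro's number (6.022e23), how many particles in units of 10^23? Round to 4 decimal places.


N = n * NA, then divide by 1e23 for the requested units.
N / 1e23 = n * 6.022
N / 1e23 = 0.463 * 6.022
N / 1e23 = 2.788186, rounded to 4 dp:

2.7882


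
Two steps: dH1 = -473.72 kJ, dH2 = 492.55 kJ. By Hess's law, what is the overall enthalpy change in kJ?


Hess's law: enthalpy is a state function, so add the step enthalpies.
dH_total = dH1 + dH2 = -473.72 + (492.55)
dH_total = 18.83 kJ:

18.83 kJ


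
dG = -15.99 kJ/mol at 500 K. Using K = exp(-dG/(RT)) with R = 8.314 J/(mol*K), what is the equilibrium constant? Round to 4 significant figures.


dG is in kJ/mol; multiply by 1000 to match R in J/(mol*K).
RT = 8.314 * 500 = 4157.0 J/mol
exponent = -dG*1000 / (RT) = -(-15.99*1000) / 4157.0 = 3.84652394
K = exp(3.84652394)
K = 46.829996, rounded to 4 significant figures:

46.83


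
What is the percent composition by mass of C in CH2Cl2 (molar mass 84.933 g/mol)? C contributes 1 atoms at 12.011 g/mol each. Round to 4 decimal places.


pct = 100 * (n_elem * M_elem) / M_total
mass_contribution = 1 * 12.011 = 12.011 g/mol
pct = 100 * 12.011 / 84.933
pct = 14.14173525 %, rounded to 4 dp:

14.1417 %


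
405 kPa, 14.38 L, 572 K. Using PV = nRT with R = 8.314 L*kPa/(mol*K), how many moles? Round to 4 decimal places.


PV = nRT, solve for n = PV / (RT).
PV = 405 * 14.38 = 5823.9
RT = 8.314 * 572 = 4755.608
n = 5823.9 / 4755.608
n = 1.22463836 mol, rounded to 4 dp:

1.2246 mol


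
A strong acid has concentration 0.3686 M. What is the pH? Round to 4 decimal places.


A strong acid dissociates completely, so [H+] equals the given concentration.
pH = -log10([H+]) = -log10(0.3686)
pH = 0.43344467, rounded to 4 dp:

0.4334


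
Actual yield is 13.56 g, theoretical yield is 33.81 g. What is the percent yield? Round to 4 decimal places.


% yield = 100 * actual / theoretical
% yield = 100 * 13.56 / 33.81
% yield = 40.10647737 %, rounded to 4 dp:

40.1065 %


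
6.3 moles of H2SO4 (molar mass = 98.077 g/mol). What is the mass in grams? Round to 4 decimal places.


mass = n * M
mass = 6.3 * 98.077
mass = 617.8851 g, rounded to 4 dp:

617.8851 g


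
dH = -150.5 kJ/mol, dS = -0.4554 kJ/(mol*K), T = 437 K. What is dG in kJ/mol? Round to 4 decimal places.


Gibbs: dG = dH - T*dS (consistent units, dS already in kJ/(mol*K)).
T*dS = 437 * -0.4554 = -199.0098
dG = -150.5 - (-199.0098)
dG = 48.5098 kJ/mol, rounded to 4 dp:

48.5098 kJ/mol


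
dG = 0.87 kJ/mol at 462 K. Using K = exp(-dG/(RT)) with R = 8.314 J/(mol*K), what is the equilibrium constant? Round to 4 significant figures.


dG is in kJ/mol; multiply by 1000 to match R in J/(mol*K).
RT = 8.314 * 462 = 3841.068 J/mol
exponent = -dG*1000 / (RT) = -(0.87*1000) / 3841.068 = -0.2264995
K = exp(-0.2264995)
K = 0.79731974, rounded to 4 significant figures:

0.7973


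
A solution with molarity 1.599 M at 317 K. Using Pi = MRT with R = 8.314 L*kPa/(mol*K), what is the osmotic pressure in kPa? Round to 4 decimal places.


Osmotic pressure (van't Hoff): Pi = M*R*T.
RT = 8.314 * 317 = 2635.538
Pi = 1.599 * 2635.538
Pi = 4214.225262 kPa, rounded to 4 dp:

4214.2253 kPa


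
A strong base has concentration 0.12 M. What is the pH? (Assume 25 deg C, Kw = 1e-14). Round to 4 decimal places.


A strong base dissociates completely, so [OH-] equals the given concentration.
pOH = -log10([OH-]) = -log10(0.12) = 0.920819
pH = 14 - pOH = 14 - 0.920819
pH = 13.079181, rounded to 4 dp:

13.0792


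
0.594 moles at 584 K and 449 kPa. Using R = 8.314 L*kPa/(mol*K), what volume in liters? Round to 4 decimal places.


PV = nRT, solve for V = nRT / P.
nRT = 0.594 * 8.314 * 584 = 2884.0933
V = 2884.0933 / 449
V = 6.42337038 L, rounded to 4 dp:

6.4234 L


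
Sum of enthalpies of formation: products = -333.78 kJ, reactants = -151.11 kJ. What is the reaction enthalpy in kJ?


dH_rxn = sum(dH_f products) - sum(dH_f reactants)
dH_rxn = -333.78 - (-151.11)
dH_rxn = -182.67 kJ:

-182.67 kJ


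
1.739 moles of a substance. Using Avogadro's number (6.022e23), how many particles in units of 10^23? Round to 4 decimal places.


N = n * NA, then divide by 1e23 for the requested units.
N / 1e23 = n * 6.022
N / 1e23 = 1.739 * 6.022
N / 1e23 = 10.472258, rounded to 4 dp:

10.4723


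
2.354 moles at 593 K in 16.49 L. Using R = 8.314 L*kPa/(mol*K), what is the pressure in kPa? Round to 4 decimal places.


PV = nRT, solve for P = nRT / V.
nRT = 2.354 * 8.314 * 593 = 11605.6955
P = 11605.6955 / 16.49
P = 703.80203153 kPa, rounded to 4 dp:

703.8020 kPa


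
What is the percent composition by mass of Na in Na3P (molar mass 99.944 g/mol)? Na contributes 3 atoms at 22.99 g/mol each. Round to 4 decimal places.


pct = 100 * (n_elem * M_elem) / M_total
mass_contribution = 3 * 22.99 = 68.97 g/mol
pct = 100 * 68.97 / 99.944
pct = 69.00864484 %, rounded to 4 dp:

69.0086 %


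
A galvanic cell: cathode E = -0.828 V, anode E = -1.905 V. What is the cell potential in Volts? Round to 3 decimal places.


Standard cell potential: E_cell = E_cathode - E_anode.
E_cell = -0.828 - (-1.905)
E_cell = 1.077 V, rounded to 3 dp:

1.077 V


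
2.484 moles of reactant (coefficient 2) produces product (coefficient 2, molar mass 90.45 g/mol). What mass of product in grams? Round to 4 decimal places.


Use the coefficient ratio to convert reactant moles to product moles, then multiply by the product's molar mass.
moles_P = moles_R * (coeff_P / coeff_R) = 2.484 * (2/2) = 2.484
mass_P = moles_P * M_P = 2.484 * 90.45
mass_P = 224.6778 g, rounded to 4 dp:

224.6778 g


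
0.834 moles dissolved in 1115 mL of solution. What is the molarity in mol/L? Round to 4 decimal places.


Convert volume to liters: V_L = V_mL / 1000.
V_L = 1115 / 1000 = 1.115 L
M = n / V_L = 0.834 / 1.115
M = 0.74798206 mol/L, rounded to 4 dp:

0.7480 mol/L


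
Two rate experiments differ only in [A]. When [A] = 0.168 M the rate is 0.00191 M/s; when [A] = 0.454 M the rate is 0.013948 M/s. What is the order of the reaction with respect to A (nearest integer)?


Rate is proportional to [A]^n, so rate2/rate1 = ([A]2/[A]1)^n. Take logs to solve for n.
rate2/rate1 = 0.013948 / 0.00191 = 7.3026
[A]2/[A]1 = 0.454 / 0.168 = 2.7024
n = ln(7.3026) / ln(2.7024) = 2.0
Nearest integer order:

2


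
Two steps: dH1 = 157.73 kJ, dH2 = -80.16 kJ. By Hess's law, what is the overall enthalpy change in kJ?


Hess's law: enthalpy is a state function, so add the step enthalpies.
dH_total = dH1 + dH2 = 157.73 + (-80.16)
dH_total = 77.57 kJ:

77.57 kJ


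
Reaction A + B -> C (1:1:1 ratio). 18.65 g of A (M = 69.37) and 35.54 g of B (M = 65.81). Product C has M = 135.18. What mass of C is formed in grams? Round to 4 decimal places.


Find moles of each reactant; the smaller value is the limiting reagent in a 1:1:1 reaction, so moles_C equals moles of the limiter.
n_A = mass_A / M_A = 18.65 / 69.37 = 0.268848 mol
n_B = mass_B / M_B = 35.54 / 65.81 = 0.54004 mol
Limiting reagent: A (smaller), n_limiting = 0.268848 mol
mass_C = n_limiting * M_C = 0.268848 * 135.18
mass_C = 36.34287264 g, rounded to 4 dp:

36.3429 g


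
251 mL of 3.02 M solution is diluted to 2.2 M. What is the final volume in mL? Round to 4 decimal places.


Dilution: M1*V1 = M2*V2, solve for V2.
V2 = M1*V1 / M2
V2 = 3.02 * 251 / 2.2
V2 = 758.02 / 2.2
V2 = 344.55454545 mL, rounded to 4 dp:

344.5545 mL


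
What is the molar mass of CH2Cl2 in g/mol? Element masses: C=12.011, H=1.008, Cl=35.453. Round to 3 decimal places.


M = sum(count * atomic_mass) over atoms.
M = 1*12.011 + 2*1.008 + 2*35.453
M = 12.011 + 2.016 + 70.906
M = 84.933 g/mol, rounded to 3 dp:

84.933 g/mol


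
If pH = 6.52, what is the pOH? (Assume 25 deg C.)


At 25 deg C, pH + pOH = 14.
pOH = 14 - pH = 14 - 6.52
pOH = 7.48:

7.48


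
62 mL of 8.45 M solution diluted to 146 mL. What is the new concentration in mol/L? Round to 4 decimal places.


Dilution: M1*V1 = M2*V2, solve for M2.
M2 = M1*V1 / V2
M2 = 8.45 * 62 / 146
M2 = 523.9 / 146
M2 = 3.58835616 mol/L, rounded to 4 dp:

3.5884 mol/L


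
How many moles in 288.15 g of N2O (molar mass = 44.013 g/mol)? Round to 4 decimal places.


n = mass / M
n = 288.15 / 44.013
n = 6.54692932 mol, rounded to 4 dp:

6.5469 mol


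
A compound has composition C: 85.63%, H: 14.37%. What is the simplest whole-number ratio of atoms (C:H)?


Assume 100 g of compound, divide each mass% by atomic mass to get moles, then normalize by the smallest to get a raw atom ratio.
Moles per 100 g: C: 85.63/12.011 = 7.1293, H: 14.37/1.008 = 14.256
Raw ratio (divide by min = 7.1293): C: 1.0, H: 2.0
Multiply by 1 to clear fractions: C: 1.0 ~= 1, H: 2.0 ~= 2
Reduce by GCD to get the simplest whole-number ratio:

1:2


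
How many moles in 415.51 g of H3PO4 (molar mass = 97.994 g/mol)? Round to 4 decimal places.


n = mass / M
n = 415.51 / 97.994
n = 4.24015756 mol, rounded to 4 dp:

4.2402 mol


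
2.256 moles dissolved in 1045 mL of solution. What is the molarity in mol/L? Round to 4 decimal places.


Convert volume to liters: V_L = V_mL / 1000.
V_L = 1045 / 1000 = 1.045 L
M = n / V_L = 2.256 / 1.045
M = 2.15885167 mol/L, rounded to 4 dp:

2.1589 mol/L


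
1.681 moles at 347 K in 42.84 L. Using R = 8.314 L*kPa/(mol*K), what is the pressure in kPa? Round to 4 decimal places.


PV = nRT, solve for P = nRT / V.
nRT = 1.681 * 8.314 * 347 = 4849.6144
P = 4849.6144 / 42.84
P = 113.20295051 kPa, rounded to 4 dp:

113.2030 kPa


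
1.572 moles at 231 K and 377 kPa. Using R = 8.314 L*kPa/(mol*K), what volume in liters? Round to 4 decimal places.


PV = nRT, solve for V = nRT / P.
nRT = 1.572 * 8.314 * 231 = 3019.0794
V = 3019.0794 / 377
V = 8.00816817 L, rounded to 4 dp:

8.0082 L


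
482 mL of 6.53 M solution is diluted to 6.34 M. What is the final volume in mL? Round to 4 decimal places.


Dilution: M1*V1 = M2*V2, solve for V2.
V2 = M1*V1 / M2
V2 = 6.53 * 482 / 6.34
V2 = 3147.46 / 6.34
V2 = 496.44479495 mL, rounded to 4 dp:

496.4448 mL


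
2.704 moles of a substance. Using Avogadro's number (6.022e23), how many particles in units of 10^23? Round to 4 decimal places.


N = n * NA, then divide by 1e23 for the requested units.
N / 1e23 = n * 6.022
N / 1e23 = 2.704 * 6.022
N / 1e23 = 16.283488, rounded to 4 dp:

16.2835


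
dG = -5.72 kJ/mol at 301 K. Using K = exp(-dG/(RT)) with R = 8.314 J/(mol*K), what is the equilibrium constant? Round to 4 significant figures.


dG is in kJ/mol; multiply by 1000 to match R in J/(mol*K).
RT = 8.314 * 301 = 2502.514 J/mol
exponent = -dG*1000 / (RT) = -(-5.72*1000) / 2502.514 = 2.2857015
K = exp(2.2857015)
K = 9.8325814, rounded to 4 significant figures:

9.833


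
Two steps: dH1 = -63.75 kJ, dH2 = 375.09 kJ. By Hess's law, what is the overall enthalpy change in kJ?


Hess's law: enthalpy is a state function, so add the step enthalpies.
dH_total = dH1 + dH2 = -63.75 + (375.09)
dH_total = 311.34 kJ:

311.34 kJ


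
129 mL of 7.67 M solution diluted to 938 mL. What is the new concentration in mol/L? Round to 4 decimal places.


Dilution: M1*V1 = M2*V2, solve for M2.
M2 = M1*V1 / V2
M2 = 7.67 * 129 / 938
M2 = 989.43 / 938
M2 = 1.05482942 mol/L, rounded to 4 dp:

1.0548 mol/L


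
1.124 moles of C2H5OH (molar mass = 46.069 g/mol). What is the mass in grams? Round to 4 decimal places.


mass = n * M
mass = 1.124 * 46.069
mass = 51.781556 g, rounded to 4 dp:

51.7816 g


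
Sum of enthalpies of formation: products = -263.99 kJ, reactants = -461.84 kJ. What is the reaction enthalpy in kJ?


dH_rxn = sum(dH_f products) - sum(dH_f reactants)
dH_rxn = -263.99 - (-461.84)
dH_rxn = 197.85 kJ:

197.85 kJ


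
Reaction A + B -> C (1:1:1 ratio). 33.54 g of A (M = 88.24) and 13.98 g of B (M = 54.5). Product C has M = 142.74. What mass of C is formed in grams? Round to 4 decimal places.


Find moles of each reactant; the smaller value is the limiting reagent in a 1:1:1 reaction, so moles_C equals moles of the limiter.
n_A = mass_A / M_A = 33.54 / 88.24 = 0.3801 mol
n_B = mass_B / M_B = 13.98 / 54.5 = 0.256514 mol
Limiting reagent: B (smaller), n_limiting = 0.256514 mol
mass_C = n_limiting * M_C = 0.256514 * 142.74
mass_C = 36.61480836 g, rounded to 4 dp:

36.6148 g


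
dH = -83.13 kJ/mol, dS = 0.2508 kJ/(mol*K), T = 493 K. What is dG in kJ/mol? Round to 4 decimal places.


Gibbs: dG = dH - T*dS (consistent units, dS already in kJ/(mol*K)).
T*dS = 493 * 0.2508 = 123.6444
dG = -83.13 - (123.6444)
dG = -206.7744 kJ/mol, rounded to 4 dp:

-206.7744 kJ/mol


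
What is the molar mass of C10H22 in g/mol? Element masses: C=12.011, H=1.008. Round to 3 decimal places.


M = sum(count * atomic_mass) over atoms.
M = 10*12.011 + 22*1.008
M = 120.11 + 22.176
M = 142.286 g/mol, rounded to 3 dp:

142.286 g/mol


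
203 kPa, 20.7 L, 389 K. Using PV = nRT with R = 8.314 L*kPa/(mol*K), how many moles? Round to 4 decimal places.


PV = nRT, solve for n = PV / (RT).
PV = 203 * 20.7 = 4202.1
RT = 8.314 * 389 = 3234.146
n = 4202.1 / 3234.146
n = 1.29929199 mol, rounded to 4 dp:

1.2993 mol


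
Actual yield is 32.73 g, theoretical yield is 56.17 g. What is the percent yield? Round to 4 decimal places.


% yield = 100 * actual / theoretical
% yield = 100 * 32.73 / 56.17
% yield = 58.2695389 %, rounded to 4 dp:

58.2695 %


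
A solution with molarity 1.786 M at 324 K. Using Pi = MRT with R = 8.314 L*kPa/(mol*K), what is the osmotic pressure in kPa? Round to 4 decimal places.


Osmotic pressure (van't Hoff): Pi = M*R*T.
RT = 8.314 * 324 = 2693.736
Pi = 1.786 * 2693.736
Pi = 4811.012496 kPa, rounded to 4 dp:

4811.0125 kPa


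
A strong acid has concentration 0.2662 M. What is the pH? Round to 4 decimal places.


A strong acid dissociates completely, so [H+] equals the given concentration.
pH = -log10([H+]) = -log10(0.2662)
pH = 0.57479195, rounded to 4 dp:

0.5748


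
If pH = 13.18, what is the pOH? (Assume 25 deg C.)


At 25 deg C, pH + pOH = 14.
pOH = 14 - pH = 14 - 13.18
pOH = 0.82:

0.82


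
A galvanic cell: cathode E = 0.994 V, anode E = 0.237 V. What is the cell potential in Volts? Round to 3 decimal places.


Standard cell potential: E_cell = E_cathode - E_anode.
E_cell = 0.994 - (0.237)
E_cell = 0.757 V, rounded to 3 dp:

0.757 V


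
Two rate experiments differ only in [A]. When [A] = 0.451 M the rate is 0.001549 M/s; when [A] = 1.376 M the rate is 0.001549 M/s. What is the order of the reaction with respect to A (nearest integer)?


Rate is proportional to [A]^n, so rate2/rate1 = ([A]2/[A]1)^n. Take logs to solve for n.
rate2/rate1 = 0.001549 / 0.001549 = 1.0
[A]2/[A]1 = 1.376 / 0.451 = 3.051
n = ln(1.0) / ln(3.051) = 0.0
Nearest integer order:

0


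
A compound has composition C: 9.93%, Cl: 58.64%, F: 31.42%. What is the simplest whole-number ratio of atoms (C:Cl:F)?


Assume 100 g of compound, divide each mass% by atomic mass to get moles, then normalize by the smallest to get a raw atom ratio.
Moles per 100 g: C: 9.93/12.011 = 0.8267, Cl: 58.64/35.453 = 1.654, F: 31.42/18.998 = 1.6539
Raw ratio (divide by min = 0.8267): C: 1.0, Cl: 2.001, F: 2.0
Multiply by 1 to clear fractions: C: 1.0 ~= 1, Cl: 2.001 ~= 2, F: 2.0 ~= 2
Reduce by GCD to get the simplest whole-number ratio:

1:2:2


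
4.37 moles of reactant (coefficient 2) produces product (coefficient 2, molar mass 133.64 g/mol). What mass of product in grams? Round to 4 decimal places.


Use the coefficient ratio to convert reactant moles to product moles, then multiply by the product's molar mass.
moles_P = moles_R * (coeff_P / coeff_R) = 4.37 * (2/2) = 4.37
mass_P = moles_P * M_P = 4.37 * 133.64
mass_P = 584.0068 g, rounded to 4 dp:

584.0068 g


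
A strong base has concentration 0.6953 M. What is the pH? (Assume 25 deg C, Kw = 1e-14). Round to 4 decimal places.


A strong base dissociates completely, so [OH-] equals the given concentration.
pOH = -log10([OH-]) = -log10(0.6953) = 0.157828
pH = 14 - pOH = 14 - 0.157828
pH = 13.842172, rounded to 4 dp:

13.8422


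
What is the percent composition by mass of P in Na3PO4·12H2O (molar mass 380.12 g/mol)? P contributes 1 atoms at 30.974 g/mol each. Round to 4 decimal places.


pct = 100 * (n_elem * M_elem) / M_total
mass_contribution = 1 * 30.974 = 30.974 g/mol
pct = 100 * 30.974 / 380.12
pct = 8.14847943 %, rounded to 4 dp:

8.1485 %


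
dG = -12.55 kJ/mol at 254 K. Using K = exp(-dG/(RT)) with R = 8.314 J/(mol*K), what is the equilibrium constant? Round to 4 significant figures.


dG is in kJ/mol; multiply by 1000 to match R in J/(mol*K).
RT = 8.314 * 254 = 2111.756 J/mol
exponent = -dG*1000 / (RT) = -(-12.55*1000) / 2111.756 = 5.94292144
K = exp(5.94292144)
K = 381.04651, rounded to 4 significant figures:

381.0


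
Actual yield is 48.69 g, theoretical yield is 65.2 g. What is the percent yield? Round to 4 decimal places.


% yield = 100 * actual / theoretical
% yield = 100 * 48.69 / 65.2
% yield = 74.67791411 %, rounded to 4 dp:

74.6779 %


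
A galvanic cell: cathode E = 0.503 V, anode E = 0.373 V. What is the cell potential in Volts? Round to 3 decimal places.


Standard cell potential: E_cell = E_cathode - E_anode.
E_cell = 0.503 - (0.373)
E_cell = 0.13 V, rounded to 3 dp:

0.130 V


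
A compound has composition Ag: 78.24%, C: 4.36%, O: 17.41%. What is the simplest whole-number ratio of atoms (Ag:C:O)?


Assume 100 g of compound, divide each mass% by atomic mass to get moles, then normalize by the smallest to get a raw atom ratio.
Moles per 100 g: Ag: 78.24/107.868 = 0.7253, C: 4.36/12.011 = 0.363, O: 17.41/15.999 = 1.0882
Raw ratio (divide by min = 0.363): Ag: 1.998, C: 1.0, O: 2.998
Multiply by 1 to clear fractions: Ag: 1.998 ~= 2, C: 1.0 ~= 1, O: 2.998 ~= 3
Reduce by GCD to get the simplest whole-number ratio:

2:1:3


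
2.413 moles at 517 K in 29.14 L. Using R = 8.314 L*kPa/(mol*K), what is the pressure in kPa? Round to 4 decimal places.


PV = nRT, solve for P = nRT / V.
nRT = 2.413 * 8.314 * 517 = 10371.8896
P = 10371.8896 / 29.14
P = 355.93306795 kPa, rounded to 4 dp:

355.9331 kPa


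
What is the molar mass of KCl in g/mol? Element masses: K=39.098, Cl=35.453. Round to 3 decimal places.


M = sum(count * atomic_mass) over atoms.
M = 1*39.098 + 1*35.453
M = 39.098 + 35.453
M = 74.551 g/mol, rounded to 3 dp:

74.551 g/mol


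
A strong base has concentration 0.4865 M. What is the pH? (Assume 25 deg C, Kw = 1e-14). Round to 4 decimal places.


A strong base dissociates completely, so [OH-] equals the given concentration.
pOH = -log10([OH-]) = -log10(0.4865) = 0.312917
pH = 14 - pOH = 14 - 0.312917
pH = 13.687083, rounded to 4 dp:

13.6871


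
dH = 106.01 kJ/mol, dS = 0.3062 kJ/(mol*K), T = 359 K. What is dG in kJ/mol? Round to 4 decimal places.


Gibbs: dG = dH - T*dS (consistent units, dS already in kJ/(mol*K)).
T*dS = 359 * 0.3062 = 109.9258
dG = 106.01 - (109.9258)
dG = -3.9158 kJ/mol, rounded to 4 dp:

-3.9158 kJ/mol


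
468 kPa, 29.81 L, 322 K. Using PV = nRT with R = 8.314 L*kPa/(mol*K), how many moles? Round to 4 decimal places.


PV = nRT, solve for n = PV / (RT).
PV = 468 * 29.81 = 13951.08
RT = 8.314 * 322 = 2677.108
n = 13951.08 / 2677.108
n = 5.21125035 mol, rounded to 4 dp:

5.2113 mol


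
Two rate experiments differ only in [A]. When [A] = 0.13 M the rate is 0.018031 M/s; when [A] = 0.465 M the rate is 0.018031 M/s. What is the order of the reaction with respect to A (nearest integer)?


Rate is proportional to [A]^n, so rate2/rate1 = ([A]2/[A]1)^n. Take logs to solve for n.
rate2/rate1 = 0.018031 / 0.018031 = 1.0
[A]2/[A]1 = 0.465 / 0.13 = 3.5769
n = ln(1.0) / ln(3.5769) = 0.0
Nearest integer order:

0


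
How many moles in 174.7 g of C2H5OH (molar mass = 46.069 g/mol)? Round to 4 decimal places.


n = mass / M
n = 174.7 / 46.069
n = 3.79213788 mol, rounded to 4 dp:

3.7921 mol


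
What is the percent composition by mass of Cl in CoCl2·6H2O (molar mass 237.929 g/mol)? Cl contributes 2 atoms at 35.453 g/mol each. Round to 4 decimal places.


pct = 100 * (n_elem * M_elem) / M_total
mass_contribution = 2 * 35.453 = 70.906 g/mol
pct = 100 * 70.906 / 237.929
pct = 29.80132729 %, rounded to 4 dp:

29.8013 %


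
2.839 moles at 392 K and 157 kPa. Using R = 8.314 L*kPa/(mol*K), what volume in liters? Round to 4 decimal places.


PV = nRT, solve for V = nRT / P.
nRT = 2.839 * 8.314 * 392 = 9252.5508
V = 9252.5508 / 157
V = 58.93344459 L, rounded to 4 dp:

58.9334 L


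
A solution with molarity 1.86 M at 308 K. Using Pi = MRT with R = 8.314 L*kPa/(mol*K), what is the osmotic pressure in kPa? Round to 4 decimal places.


Osmotic pressure (van't Hoff): Pi = M*R*T.
RT = 8.314 * 308 = 2560.712
Pi = 1.86 * 2560.712
Pi = 4762.92432 kPa, rounded to 4 dp:

4762.9243 kPa


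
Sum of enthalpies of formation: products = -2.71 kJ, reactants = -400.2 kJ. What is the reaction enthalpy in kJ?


dH_rxn = sum(dH_f products) - sum(dH_f reactants)
dH_rxn = -2.71 - (-400.2)
dH_rxn = 397.49 kJ:

397.49 kJ


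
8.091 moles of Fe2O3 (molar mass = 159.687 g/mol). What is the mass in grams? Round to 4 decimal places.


mass = n * M
mass = 8.091 * 159.687
mass = 1292.027517 g, rounded to 4 dp:

1292.0275 g


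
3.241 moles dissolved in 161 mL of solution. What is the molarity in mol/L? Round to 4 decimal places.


Convert volume to liters: V_L = V_mL / 1000.
V_L = 161 / 1000 = 0.161 L
M = n / V_L = 3.241 / 0.161
M = 20.13043478 mol/L, rounded to 4 dp:

20.1304 mol/L


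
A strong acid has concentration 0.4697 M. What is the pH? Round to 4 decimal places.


A strong acid dissociates completely, so [H+] equals the given concentration.
pH = -log10([H+]) = -log10(0.4697)
pH = 0.32817944, rounded to 4 dp:

0.3282


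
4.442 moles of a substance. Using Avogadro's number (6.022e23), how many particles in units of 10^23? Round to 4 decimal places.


N = n * NA, then divide by 1e23 for the requested units.
N / 1e23 = n * 6.022
N / 1e23 = 4.442 * 6.022
N / 1e23 = 26.749724, rounded to 4 dp:

26.7497


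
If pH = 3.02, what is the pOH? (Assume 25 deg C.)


At 25 deg C, pH + pOH = 14.
pOH = 14 - pH = 14 - 3.02
pOH = 10.98:

10.98


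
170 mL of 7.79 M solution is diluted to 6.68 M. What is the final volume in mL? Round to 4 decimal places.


Dilution: M1*V1 = M2*V2, solve for V2.
V2 = M1*V1 / M2
V2 = 7.79 * 170 / 6.68
V2 = 1324.3 / 6.68
V2 = 198.24850299 mL, rounded to 4 dp:

198.2485 mL


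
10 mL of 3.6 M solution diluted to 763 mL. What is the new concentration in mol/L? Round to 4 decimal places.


Dilution: M1*V1 = M2*V2, solve for M2.
M2 = M1*V1 / V2
M2 = 3.6 * 10 / 763
M2 = 36.0 / 763
M2 = 0.04718218 mol/L, rounded to 4 dp:

0.0472 mol/L


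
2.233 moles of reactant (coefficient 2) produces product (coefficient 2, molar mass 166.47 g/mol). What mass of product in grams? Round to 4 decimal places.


Use the coefficient ratio to convert reactant moles to product moles, then multiply by the product's molar mass.
moles_P = moles_R * (coeff_P / coeff_R) = 2.233 * (2/2) = 2.233
mass_P = moles_P * M_P = 2.233 * 166.47
mass_P = 371.72751 g, rounded to 4 dp:

371.7275 g


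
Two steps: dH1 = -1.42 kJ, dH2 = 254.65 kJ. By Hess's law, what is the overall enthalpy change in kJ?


Hess's law: enthalpy is a state function, so add the step enthalpies.
dH_total = dH1 + dH2 = -1.42 + (254.65)
dH_total = 253.23 kJ:

253.23 kJ


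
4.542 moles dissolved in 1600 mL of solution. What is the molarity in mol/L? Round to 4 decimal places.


Convert volume to liters: V_L = V_mL / 1000.
V_L = 1600 / 1000 = 1.6 L
M = n / V_L = 4.542 / 1.6
M = 2.83875 mol/L, rounded to 4 dp:

2.8388 mol/L
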